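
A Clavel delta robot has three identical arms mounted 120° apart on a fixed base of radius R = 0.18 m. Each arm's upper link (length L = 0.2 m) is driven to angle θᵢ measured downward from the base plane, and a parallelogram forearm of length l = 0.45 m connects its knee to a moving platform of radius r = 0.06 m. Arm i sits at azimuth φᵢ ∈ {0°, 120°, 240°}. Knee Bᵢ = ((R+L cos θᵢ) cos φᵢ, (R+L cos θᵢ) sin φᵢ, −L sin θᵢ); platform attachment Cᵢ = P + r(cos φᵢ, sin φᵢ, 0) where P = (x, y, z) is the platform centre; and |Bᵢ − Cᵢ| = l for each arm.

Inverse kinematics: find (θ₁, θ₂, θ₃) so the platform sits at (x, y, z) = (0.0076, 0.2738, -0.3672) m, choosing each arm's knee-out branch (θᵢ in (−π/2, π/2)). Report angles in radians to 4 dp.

φ1=0.0° → target in arm frame (0.0076, 0.2738)
  e−x'=0.1124;  (l²−L²−(e−x')²−y'²−z²)/2L = -0.1498
  θ1 = atan2(B,A) + arccos(C/0.3840) = 0.6979
φ2=120.0° → target in arm frame (0.2333, -0.1435)
  A cos θ + B sin θ = C:  -0.1133·cos θ + -0.3672·sin θ = -0.0144
  γ=atan2(-0.3672,-0.1133)=-1.8701;  ψ=arccos(-0.0375)=1.6083;  θ2=γ+ψ≈-0.2618
φ3=240.0° → target in arm frame (-0.2409, -0.1303)
  e−x'=0.3609;  (l²−L²−(e−x')²−y'²−z²)/2L = -0.2990
  γ=atan2(-0.3672,0.3609)=-0.7940;  ψ=arccos(-0.5806)=2.1903;  θ3=γ+ψ≈1.3963

θ₁ = 0.6979, θ₂ = -0.2618, θ₃ = 1.3963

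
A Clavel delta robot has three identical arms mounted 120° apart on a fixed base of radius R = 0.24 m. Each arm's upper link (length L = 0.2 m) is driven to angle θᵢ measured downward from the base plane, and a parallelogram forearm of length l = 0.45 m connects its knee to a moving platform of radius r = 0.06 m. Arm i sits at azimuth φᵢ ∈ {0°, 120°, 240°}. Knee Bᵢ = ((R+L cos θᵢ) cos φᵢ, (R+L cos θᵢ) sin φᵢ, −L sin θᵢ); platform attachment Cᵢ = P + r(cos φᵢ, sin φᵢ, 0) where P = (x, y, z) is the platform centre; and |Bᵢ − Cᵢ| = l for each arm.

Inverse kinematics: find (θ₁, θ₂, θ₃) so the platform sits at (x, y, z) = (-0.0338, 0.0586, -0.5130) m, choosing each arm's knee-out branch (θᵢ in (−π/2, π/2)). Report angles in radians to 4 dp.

arm 1 (φ=0.0°): x'=-0.0338, y'=0.0586
  A cos θ + B sin θ = C:  0.2138·cos θ + -0.5130·sin θ = -0.3745
  √(A²+B²)=0.5558;  θ1 = -1.1759+2.3103 ≈ 1.1344
arm 2 (φ=120.0°): x'=0.0676, y'=0.0000
  A=0.1124, B=-0.5130, C=(l²−L²−A²−y'²−z²)/(2L)=-0.2832
  √(A²+B²)=0.5252;  θ2 = -1.3552+2.1404 ≈ 0.7852
rotate P by −φ3: (-0.0338, -0.0586, -0.5130)
  e−x'=0.2138;  (l²−L²−(e−x')²−y'²−z²)/2L = -0.3746
  θ3 = atan2(B,A) + arccos(C/0.5558) = 1.1345

θ₁ = 1.1344, θ₂ = 0.7852, θ₃ = 1.1345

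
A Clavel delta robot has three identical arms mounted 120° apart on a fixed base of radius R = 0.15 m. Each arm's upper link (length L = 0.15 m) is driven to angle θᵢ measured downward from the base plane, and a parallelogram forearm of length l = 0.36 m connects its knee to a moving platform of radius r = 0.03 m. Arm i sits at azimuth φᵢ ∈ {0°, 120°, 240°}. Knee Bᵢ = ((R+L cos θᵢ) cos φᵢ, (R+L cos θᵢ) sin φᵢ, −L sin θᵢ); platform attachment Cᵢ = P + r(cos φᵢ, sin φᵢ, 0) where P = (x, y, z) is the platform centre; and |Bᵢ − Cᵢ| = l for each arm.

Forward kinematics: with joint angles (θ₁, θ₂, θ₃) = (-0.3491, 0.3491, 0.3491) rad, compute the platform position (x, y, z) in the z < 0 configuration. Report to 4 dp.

(0.0659, 0.0000, -0.2513)

arm 1 at φ=0.0°: (R−r)+L cos θ1 = 0.2610;  O1 = (0.2610, 0.0000, 0.0513)
arm 2 at φ=120.0°: (R−r)+L cos θ2 = 0.2610;  O2 = (-0.1305, 0.2260, -0.0513)
arm 3 at φ=240.0°: (R−r)+L cos θ3 = 0.2610;  O3 = (-0.1305, -0.2260, -0.0513)
subtract pairs → two planes through P
[-0.7829 0.4520 -0.2052]·P = 0.0000;  [-0.7829 -0.4520 -0.2052]·P = 0.0000
Cramer: x(z) = 0.0000-0.2622z;  y(z) = 0.0000+0.0000z
quadratic in z: (1.0687)z²+(0.0342)z+(-0.0589)=0, √Δ=0.5028 → z ∈ {-0.2513, 0.2192}; z = -0.2513 (taking z<0)
x = 0.0659, y = 0.0000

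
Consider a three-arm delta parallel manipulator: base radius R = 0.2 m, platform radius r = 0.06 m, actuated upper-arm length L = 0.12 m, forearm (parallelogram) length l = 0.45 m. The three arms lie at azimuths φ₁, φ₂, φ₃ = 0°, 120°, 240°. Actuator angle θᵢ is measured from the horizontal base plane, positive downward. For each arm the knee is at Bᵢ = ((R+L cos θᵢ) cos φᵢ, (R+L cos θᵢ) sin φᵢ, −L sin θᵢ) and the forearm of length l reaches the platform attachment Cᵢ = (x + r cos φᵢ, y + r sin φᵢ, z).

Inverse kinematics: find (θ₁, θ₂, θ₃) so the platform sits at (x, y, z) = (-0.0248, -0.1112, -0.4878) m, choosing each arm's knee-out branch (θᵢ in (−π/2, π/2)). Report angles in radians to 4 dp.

φ1=0.0° → target in arm frame (-0.0248, -0.1112)
  A cos θ + B sin θ = C:  0.1648·cos θ + -0.4878·sin θ = -0.3724
  √(A²+B²)=0.5149;  θ1 = -1.2450+2.3793 ≈ 1.1343
arm 2 (φ=120.0°): x'=-0.0839, y'=0.0771
  e−x'=0.2239;  (l²−L²−(e−x')²−y'²−z²)/2L = -0.4413
  γ=atan2(-0.4878,0.2239)=-1.1405;  ψ=arccos(-0.8223)=2.5362;  θ2=γ+ψ≈1.3957
rotate P by −φ3: (0.1087, 0.0341, -0.4878)
  A=0.0313, B=-0.4878, C=(l²−L²−A²−y'²−z²)/(2L)=-0.2166
  γ=atan2(-0.4878,0.0313)=-1.5067;  ψ=arccos(-0.4432)=2.0300;  θ3=γ+ψ≈0.5232

θ₁ = 1.1343, θ₂ = 1.3957, θ₃ = 0.5232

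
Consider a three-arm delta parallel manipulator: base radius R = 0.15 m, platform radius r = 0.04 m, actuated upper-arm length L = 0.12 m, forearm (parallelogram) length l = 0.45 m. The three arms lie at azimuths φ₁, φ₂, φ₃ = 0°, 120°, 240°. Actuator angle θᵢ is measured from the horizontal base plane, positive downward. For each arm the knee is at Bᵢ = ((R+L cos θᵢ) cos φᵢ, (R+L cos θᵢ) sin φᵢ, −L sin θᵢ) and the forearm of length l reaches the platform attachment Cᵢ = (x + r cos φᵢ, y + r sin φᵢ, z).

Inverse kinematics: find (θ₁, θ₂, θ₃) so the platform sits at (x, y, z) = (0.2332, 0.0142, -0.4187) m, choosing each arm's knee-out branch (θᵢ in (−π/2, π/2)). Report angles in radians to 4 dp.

θ₁ = -0.2614, θ₂ = 1.2218, θ₃ = 1.3093

φ1=0.0° → target in arm frame (0.2332, 0.0142)
  A cos θ + B sin θ = C:  -0.1232·cos θ + -0.4187·sin θ = -0.0108
  θ1 = atan2(B,A) + arccos(C/0.4364) = -0.2614
rotate P by −φ2: (-0.1043, -0.2091, -0.4187)
  e−x'=0.2143;  (l²−L²−(e−x')²−y'²−z²)/2L = -0.3202
  √(A²+B²)=0.4704;  θ2 = -1.0977+2.3195 ≈ 1.2218
φ3=240.0° → target in arm frame (-0.1289, 0.1949)
  A=0.2389, B=-0.4187, C=(l²−L²−A²−y'²−z²)/(2L)=-0.3427
  θ3 = atan2(B,A) + arccos(C/0.4821) = 1.3093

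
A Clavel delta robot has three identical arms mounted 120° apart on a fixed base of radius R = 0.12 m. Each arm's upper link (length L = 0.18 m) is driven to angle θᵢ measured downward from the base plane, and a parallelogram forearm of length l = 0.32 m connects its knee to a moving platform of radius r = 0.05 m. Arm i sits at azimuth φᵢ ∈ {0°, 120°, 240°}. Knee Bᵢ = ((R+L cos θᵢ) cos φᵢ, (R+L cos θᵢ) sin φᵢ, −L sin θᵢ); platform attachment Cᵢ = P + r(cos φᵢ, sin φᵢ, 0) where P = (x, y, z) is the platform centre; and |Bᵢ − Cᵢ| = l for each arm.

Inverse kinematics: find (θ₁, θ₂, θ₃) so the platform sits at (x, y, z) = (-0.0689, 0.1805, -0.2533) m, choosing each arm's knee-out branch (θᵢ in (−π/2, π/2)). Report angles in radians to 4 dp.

θ₁ = 0.9601, θ₂ = -0.3489, θ₃ = 1.1344

arm 1 (φ=0.0°): x'=-0.0689, y'=0.1805
  A=0.1389, B=-0.2533, C=(l²−L²−A²−y'²−z²)/(2L)=-0.1279
  γ=atan2(-0.2533,0.1389)=-1.0692;  ψ=arccos(-0.4426)=2.0293;  θ1=γ+ψ≈0.9601
arm 2 (φ=120.0°): x'=0.1908, y'=-0.0306
  A cos θ + B sin θ = C:  -0.1208·cos θ + -0.2533·sin θ = -0.0269
  γ=atan2(-0.2533,-0.1208)=-2.0157;  ψ=arccos(-0.0958)=1.6668;  θ2=γ+ψ≈-0.3489
rotate P by −φ3: (-0.1219, -0.1499, -0.2533)
  e−x'=0.1919;  (l²−L²−(e−x')²−y'²−z²)/2L = -0.1485
  θ3 = atan2(B,A) + arccos(C/0.3178) = 1.1344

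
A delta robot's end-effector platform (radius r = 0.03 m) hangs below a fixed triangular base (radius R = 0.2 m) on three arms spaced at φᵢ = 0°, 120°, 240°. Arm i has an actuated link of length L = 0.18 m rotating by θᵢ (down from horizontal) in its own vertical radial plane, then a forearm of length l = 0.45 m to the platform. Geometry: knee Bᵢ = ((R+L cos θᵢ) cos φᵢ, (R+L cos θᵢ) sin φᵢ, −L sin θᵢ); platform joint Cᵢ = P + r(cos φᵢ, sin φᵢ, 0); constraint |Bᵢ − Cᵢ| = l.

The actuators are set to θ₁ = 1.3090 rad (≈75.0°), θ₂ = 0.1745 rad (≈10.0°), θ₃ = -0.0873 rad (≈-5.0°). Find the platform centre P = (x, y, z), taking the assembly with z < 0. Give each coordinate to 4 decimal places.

S1 = (0.2166·cos0.0°, 0.2166·sin0.0°, -0.1739) = (0.2166, 0.0000, -0.1739)
arm 2 at φ=120.0°: (R−r)+L cos θ2 = 0.3473;  S2 = (-0.1736, 0.3007, -0.0313)
S3 = (0.3493·cos240.0°, 0.3493·sin240.0°, 0.0157) = (-0.1747, -0.3025, 0.0157)
|S₂|²−|S₁|² = 0.0444;  |S₃|²−|S₁|² = 0.0451
plane₁₂: -0.7804x+0.6015y+0.2852z = 0.0444
Cramer: x(z) = -0.0573+0.4249z;  y(z) = -0.0005+0.0771z
into |P−S₁|² = l²: 1.1865z² + 0.1149z + -0.0973 = 0;  Δ = 0.4748;  z = -0.3388 or 0.2419 → z<0 root = -0.3388
x = -0.2013, y = -0.0266

(-0.2013, -0.0266, -0.3388)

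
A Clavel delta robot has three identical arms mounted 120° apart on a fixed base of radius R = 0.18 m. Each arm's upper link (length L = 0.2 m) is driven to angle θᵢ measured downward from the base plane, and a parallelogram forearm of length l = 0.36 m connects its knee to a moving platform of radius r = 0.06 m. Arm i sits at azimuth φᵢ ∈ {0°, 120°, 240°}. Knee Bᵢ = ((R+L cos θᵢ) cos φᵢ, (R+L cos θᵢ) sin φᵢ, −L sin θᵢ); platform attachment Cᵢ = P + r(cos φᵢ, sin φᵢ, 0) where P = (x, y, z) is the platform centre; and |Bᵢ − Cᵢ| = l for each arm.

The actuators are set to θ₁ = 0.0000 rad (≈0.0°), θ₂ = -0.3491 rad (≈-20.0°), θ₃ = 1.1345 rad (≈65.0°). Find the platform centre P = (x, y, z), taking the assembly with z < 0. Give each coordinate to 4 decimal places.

φ1=0.0°: virtual centre (0.3200, 0.0000, 0.0000), radius l
φ2=120.0°: virtual centre (-0.1540, 0.2667, 0.0684), radius l
S3 = (0.2045·cos240.0°, 0.2045·sin240.0°, -0.1813) = (-0.1023, -0.1771, -0.1813)
subtract pairs → two planes through P
plane₁₂: -0.9479x+0.5334y+0.1368z = -0.0029
det = 0.7862;  x = 0.0201+-0.1843z,  y = 0.0303+-0.5841z
into |P−S₁|² = l²: 1.3751z² + 0.0751z + -0.0387 = 0;  Δ = 0.2188;  z = -0.1974 or 0.1427 → z<0 root = -0.1974
x = 0.0565, y = 0.1456

(0.0565, 0.1456, -0.1974)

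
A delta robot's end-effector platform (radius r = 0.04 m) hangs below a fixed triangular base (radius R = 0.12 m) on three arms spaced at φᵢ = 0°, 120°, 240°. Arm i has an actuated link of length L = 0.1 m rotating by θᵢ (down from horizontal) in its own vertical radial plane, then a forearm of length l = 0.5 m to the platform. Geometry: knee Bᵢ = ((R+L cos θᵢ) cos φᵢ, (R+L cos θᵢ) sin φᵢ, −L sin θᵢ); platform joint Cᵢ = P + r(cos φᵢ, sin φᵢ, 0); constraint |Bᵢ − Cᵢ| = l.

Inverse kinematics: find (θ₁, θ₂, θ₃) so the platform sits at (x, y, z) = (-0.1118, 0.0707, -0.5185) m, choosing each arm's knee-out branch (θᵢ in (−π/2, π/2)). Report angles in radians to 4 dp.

rotate P by −φ1: (-0.1118, 0.0707, -0.5185)
  A=0.1918, B=-0.5185, C=(l²−L²−A²−y'²−z²)/(2L)=-0.3531
  √(A²+B²)=0.5528;  θ1 = -1.2165+2.2637 ≈ 1.0472
rotate P by −φ2: (0.1171, 0.0615, -0.5185)
  A cos θ + B sin θ = C:  -0.0371·cos θ + -0.5185·sin θ = -0.1700
  √(A²+B²)=0.5198;  θ2 = -1.6423+1.9040 ≈ 0.2617
φ3=240.0° → target in arm frame (-0.0053, -0.1322)
  e−x'=0.0853;  (l²−L²−(e−x')²−y'²−z²)/2L = -0.2680
  θ3 = atan2(B,A) + arccos(C/0.5255) = 0.6982

θ₁ = 1.0472, θ₂ = 0.2617, θ₃ = 0.6982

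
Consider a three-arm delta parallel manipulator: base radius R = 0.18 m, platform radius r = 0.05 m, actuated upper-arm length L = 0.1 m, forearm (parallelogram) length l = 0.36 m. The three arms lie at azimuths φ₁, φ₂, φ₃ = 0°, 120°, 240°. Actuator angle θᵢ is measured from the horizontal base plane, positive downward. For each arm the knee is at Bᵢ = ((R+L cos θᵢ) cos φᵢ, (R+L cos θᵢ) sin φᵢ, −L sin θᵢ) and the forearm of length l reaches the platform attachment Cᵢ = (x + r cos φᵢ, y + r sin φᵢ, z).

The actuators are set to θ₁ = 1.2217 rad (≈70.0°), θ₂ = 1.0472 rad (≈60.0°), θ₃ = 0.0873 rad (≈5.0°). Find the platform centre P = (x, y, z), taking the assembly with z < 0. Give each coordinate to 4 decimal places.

centre 1 = (0.1642·cos0.0°, 0.1642·sin0.0°, -0.0940) = (0.1642, 0.0000, -0.0940)
centre 2 = (0.1800·cos120.0°, 0.1800·sin120.0°, -0.0866) = (-0.0900, 0.1559, -0.0866)
φ3=240.0°: virtual centre (-0.1148, -0.1989, -0.0087), radius l
|centre ₂|²−|centre ₁|² = 0.0041;  |centre ₃|²−|centre ₁|² = 0.0170
plane₁₂: -0.5084x+0.3118y+0.0147z = 0.0041
det = 0.3762;  x = -0.0184+0.1569z,  y = -0.0169+0.2086z
into |P−centre ₁|² = l²: 1.0681z² + 0.1236z + -0.0871 = 0;  Δ = 0.3875;  z = -0.3493 or 0.2336 → z<0 root = -0.3493
x = -0.0732, y = -0.0897

(-0.0732, -0.0897, -0.3493)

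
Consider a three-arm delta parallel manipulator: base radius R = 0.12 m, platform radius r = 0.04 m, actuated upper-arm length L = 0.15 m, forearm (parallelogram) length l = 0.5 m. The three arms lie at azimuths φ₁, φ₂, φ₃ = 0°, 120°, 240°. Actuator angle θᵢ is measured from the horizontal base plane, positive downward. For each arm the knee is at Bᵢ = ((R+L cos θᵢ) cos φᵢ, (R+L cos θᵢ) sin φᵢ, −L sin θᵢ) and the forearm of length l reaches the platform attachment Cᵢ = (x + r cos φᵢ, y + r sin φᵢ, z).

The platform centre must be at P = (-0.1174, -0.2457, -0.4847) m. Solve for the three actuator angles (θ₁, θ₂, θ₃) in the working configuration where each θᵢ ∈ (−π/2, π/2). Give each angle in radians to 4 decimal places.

rotate P by −φ1: (-0.1174, -0.2457, -0.4847)
  A cos θ + B sin θ = C:  0.1974·cos θ + -0.4847·sin θ = -0.3559
  γ=atan2(-0.4847,0.1974)=-1.1840;  ψ=arccos(-0.6800)=2.3186;  θ1=γ+ψ≈1.1346
arm 2 (φ=120.0°): x'=-0.1541, y'=0.2245
  e−x'=0.2341;  (l²−L²−(e−x')²−y'²−z²)/2L = -0.3755
  γ=atan2(-0.4847,0.2341)=-1.1209;  ψ=arccos(-0.6975)=2.3428;  θ2=γ+ψ≈1.2219
arm 3 (φ=240.0°): x'=0.2715, y'=0.0212
  A cos θ + B sin θ = C:  -0.1915·cos θ + -0.4847·sin θ = -0.1485
  θ3 = atan2(B,A) + arccos(C/0.5212) = -0.0873

θ₁ = 1.1346, θ₂ = 1.2219, θ₃ = -0.0873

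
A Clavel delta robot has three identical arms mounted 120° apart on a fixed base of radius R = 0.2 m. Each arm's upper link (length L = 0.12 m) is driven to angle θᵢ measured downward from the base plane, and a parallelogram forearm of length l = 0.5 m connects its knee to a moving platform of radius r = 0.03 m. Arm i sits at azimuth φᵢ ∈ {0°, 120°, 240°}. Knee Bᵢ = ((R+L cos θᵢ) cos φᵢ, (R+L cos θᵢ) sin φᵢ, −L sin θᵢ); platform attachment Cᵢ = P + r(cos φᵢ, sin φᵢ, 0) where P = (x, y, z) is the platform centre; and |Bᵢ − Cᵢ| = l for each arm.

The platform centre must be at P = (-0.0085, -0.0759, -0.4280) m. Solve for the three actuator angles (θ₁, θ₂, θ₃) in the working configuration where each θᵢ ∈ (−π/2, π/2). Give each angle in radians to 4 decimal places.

θ₁ = 0.2618, θ₂ = 0.5234, θ₃ = -0.1745

φ1=0.0° → target in arm frame (-0.0085, -0.0759)
  e−x'=0.1785;  (l²−L²−(e−x')²−y'²−z²)/2L = 0.0616
  √(A²+B²)=0.4637;  θ1 = -1.1757+1.4375 ≈ 0.2618
φ2=120.0° → target in arm frame (-0.0615, 0.0453)
  A=0.2315, B=-0.4280, C=(l²−L²−A²−y'²−z²)/(2L)=-0.0134
  γ=atan2(-0.4280,0.2315)=-1.0750;  ψ=arccos(-0.0276)=1.5984;  θ2=γ+ψ≈0.5234
φ3=240.0° → target in arm frame (0.0700, 0.0306)
  A=0.1000, B=-0.4280, C=(l²−L²−A²−y'²−z²)/(2L)=0.1728
  γ=atan2(-0.4280,0.1000)=-1.3412;  ψ=arccos(0.3932)=1.1667;  θ3=γ+ψ≈-0.1745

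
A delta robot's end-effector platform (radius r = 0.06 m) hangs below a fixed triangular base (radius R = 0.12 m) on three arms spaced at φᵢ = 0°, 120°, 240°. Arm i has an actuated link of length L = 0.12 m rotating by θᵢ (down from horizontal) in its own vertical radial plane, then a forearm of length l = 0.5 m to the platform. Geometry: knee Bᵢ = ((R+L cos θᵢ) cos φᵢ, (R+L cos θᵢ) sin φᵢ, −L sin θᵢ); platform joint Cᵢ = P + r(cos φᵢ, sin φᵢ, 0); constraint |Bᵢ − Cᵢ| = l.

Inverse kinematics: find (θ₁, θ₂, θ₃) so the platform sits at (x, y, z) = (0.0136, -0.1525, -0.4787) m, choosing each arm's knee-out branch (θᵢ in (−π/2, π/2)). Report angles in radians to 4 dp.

θ₁ = 0.2617, θ₂ = 0.6979, θ₃ = -0.0875

arm 1 (φ=0.0°): x'=0.0136, y'=-0.1525
  e−x'=0.0464;  (l²−L²−(e−x')²−y'²−z²)/2L = -0.0790
  √(A²+B²)=0.4809;  θ1 = -1.4742+1.7358 ≈ 0.2617
φ2=120.0° → target in arm frame (-0.1389, 0.0645)
  e−x'=0.1989;  (l²−L²−(e−x')²−y'²−z²)/2L = -0.1552
  θ2 = atan2(B,A) + arccos(C/0.5184) = 0.6979
φ3=240.0° → target in arm frame (0.1253, 0.0880)
  e−x'=-0.0653;  (l²−L²−(e−x')²−y'²−z²)/2L = -0.0232
  θ3 = atan2(B,A) + arccos(C/0.4831) = -0.0875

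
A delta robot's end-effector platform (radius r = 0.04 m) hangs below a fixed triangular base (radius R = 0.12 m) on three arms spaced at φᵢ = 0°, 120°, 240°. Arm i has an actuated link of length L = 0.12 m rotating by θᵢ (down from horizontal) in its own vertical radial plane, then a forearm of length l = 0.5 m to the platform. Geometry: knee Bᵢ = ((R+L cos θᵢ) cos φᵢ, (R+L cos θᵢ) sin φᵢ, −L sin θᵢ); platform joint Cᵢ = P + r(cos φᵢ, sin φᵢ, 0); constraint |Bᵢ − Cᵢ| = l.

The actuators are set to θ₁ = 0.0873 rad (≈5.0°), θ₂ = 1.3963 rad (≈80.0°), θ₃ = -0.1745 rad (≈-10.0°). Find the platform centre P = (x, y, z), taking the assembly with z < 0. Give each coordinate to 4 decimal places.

centre 1 = (0.1995·cos0.0°, 0.1995·sin0.0°, -0.0105) = (0.1995, 0.0000, -0.0105)
arm 2 at φ=120.0°: e+L cos θ2 = 0.1008;  centre 2 = (-0.0504, 0.0873, -0.1182)
arm 3 at φ=240.0°: e+L cos θ3 = 0.1982;  centre 3 = (-0.0991, -0.1716, 0.0208)
|centre ₂|²−|centre ₁|² = -0.0158;  |centre ₃|²−|centre ₁|² = -0.0002
plane₁₂: -0.4999x+0.1746y+-0.2154z = -0.0158
det = 0.2759;  x = 0.0198+-0.2284z,  y = -0.0338+0.5798z
into |P−centre ₁|² = l²: 1.3883z² + 0.0639z + -0.2164 = 0;  Δ = 1.2060;  z = -0.4185 or 0.3725 → z<0 root = -0.4185
x = 0.1154, y = -0.2764

(0.1154, -0.2764, -0.4185)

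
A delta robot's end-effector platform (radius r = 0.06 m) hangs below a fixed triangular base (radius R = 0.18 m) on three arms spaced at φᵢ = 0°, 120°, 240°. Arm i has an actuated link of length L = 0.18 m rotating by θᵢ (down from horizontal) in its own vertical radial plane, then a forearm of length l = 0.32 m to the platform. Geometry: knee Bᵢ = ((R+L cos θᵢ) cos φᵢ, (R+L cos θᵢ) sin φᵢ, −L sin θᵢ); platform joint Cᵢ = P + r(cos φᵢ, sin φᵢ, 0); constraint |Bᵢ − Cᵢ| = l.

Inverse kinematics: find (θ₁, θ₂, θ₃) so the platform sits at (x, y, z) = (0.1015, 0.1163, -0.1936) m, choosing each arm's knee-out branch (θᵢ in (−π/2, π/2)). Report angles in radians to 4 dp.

φ1=0.0° → target in arm frame (0.1015, 0.1163)
  A cos θ + B sin θ = C:  0.0185·cos θ + -0.1936·sin θ = 0.0518
  θ1 = atan2(B,A) + arccos(C/0.1945) = -0.1744
rotate P by −φ2: (0.0500, -0.1461, -0.1936)
  A=0.0700, B=-0.1936, C=(l²−L²−A²−y'²−z²)/(2L)=0.0175
  γ=atan2(-0.1936,0.0700)=-1.2237;  ψ=arccos(0.0848)=1.4859;  θ2=γ+ψ≈0.2622
arm 3 (φ=240.0°): x'=-0.1515, y'=0.0298
  A=0.2715, B=-0.1936, C=(l²−L²−A²−y'²−z²)/(2L)=-0.1168
  θ3 = atan2(B,A) + arccos(C/0.3334) = 1.3093

θ₁ = -0.1744, θ₂ = 0.2622, θ₃ = 1.3093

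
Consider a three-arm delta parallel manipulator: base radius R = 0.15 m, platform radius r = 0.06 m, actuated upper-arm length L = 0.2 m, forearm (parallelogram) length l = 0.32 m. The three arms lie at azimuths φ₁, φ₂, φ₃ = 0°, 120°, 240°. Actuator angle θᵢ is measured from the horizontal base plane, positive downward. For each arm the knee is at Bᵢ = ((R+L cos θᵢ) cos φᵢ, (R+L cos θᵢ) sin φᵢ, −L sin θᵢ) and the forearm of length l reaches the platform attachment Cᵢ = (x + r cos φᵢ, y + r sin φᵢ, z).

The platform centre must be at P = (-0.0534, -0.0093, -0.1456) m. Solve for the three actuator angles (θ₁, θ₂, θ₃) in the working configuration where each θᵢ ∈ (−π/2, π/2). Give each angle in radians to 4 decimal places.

θ₁ = 0.5237, θ₂ = -0.0874, θ₃ = -0.2618

rotate P by −φ1: (-0.0534, -0.0093, -0.1456)
  e−x'=0.1434;  (l²−L²−(e−x')²−y'²−z²)/2L = 0.0514
  √(A²+B²)=0.2044;  θ1 = -0.7930+1.3167 ≈ 0.5237
arm 2 (φ=120.0°): x'=0.0186, y'=0.0509
  A cos θ + B sin θ = C:  0.0714·cos θ + -0.1456·sin θ = 0.0838
  √(A²+B²)=0.1621;  θ2 = -1.1151+1.0277 ≈ -0.0874
arm 3 (φ=240.0°): x'=0.0348, y'=-0.0416
  e−x'=0.0552;  (l²−L²−(e−x')²−y'²−z²)/2L = 0.0910
  √(A²+B²)=0.1557;  θ3 = -1.2081+0.9464 ≈ -0.2618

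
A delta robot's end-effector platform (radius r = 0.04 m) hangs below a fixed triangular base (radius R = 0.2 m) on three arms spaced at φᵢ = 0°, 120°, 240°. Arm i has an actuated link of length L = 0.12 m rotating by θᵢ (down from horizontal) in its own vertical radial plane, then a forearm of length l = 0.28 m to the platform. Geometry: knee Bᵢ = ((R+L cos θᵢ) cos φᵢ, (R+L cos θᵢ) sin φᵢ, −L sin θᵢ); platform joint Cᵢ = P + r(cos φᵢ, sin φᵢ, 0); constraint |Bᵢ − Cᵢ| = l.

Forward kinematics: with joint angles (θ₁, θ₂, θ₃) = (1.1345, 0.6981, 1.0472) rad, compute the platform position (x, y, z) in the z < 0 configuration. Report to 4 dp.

(-0.0253, 0.0283, -0.2567)

φ1=0.0°: virtual centre (0.2107, 0.0000, -0.1088), radius l
O2 = (0.2519·cos120.0°, 0.2519·sin120.0°, -0.0771) = (-0.1260, 0.2182, -0.0771)
arm 3 at φ=240.0°: e+L cos θ3 = 0.2200;  O3 = (-0.1100, -0.1905, -0.1039)
eliminate P² terms by subtracting sphere 1 from 2 and 3
plane₁₂: -0.6733x+0.4364y+0.0633z = 0.0132
Cramer: x(z) = -0.0118+0.0528z;  y(z) = 0.0120-0.0635z
sphere 1 gives Az²+Bz+C=0 with A=1.0068, B=0.1925, C=-0.0169;  B²−4AC=0.1052;  roots -0.2567, 0.0655;  negative root z = -0.2567
x = -0.0253, y = 0.0283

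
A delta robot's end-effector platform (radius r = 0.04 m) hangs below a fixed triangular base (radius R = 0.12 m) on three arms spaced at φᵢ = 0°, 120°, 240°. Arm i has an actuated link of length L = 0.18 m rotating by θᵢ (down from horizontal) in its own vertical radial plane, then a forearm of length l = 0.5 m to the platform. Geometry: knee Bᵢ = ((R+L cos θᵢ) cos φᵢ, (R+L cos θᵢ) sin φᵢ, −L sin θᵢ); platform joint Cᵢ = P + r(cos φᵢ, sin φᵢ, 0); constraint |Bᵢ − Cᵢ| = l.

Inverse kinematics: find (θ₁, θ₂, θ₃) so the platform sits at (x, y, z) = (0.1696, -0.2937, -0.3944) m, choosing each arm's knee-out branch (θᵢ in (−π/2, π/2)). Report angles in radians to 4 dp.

θ₁ = -0.0001, θ₂ = 1.3964, θ₃ = 0.0001

rotate P by −φ1: (0.1696, -0.2937, -0.3944)
  e−x'=-0.0896;  (l²−L²−(e−x')²−y'²−z²)/2L = -0.0896
  √(A²+B²)=0.4044;  θ1 = -1.7942+1.7941 ≈ -0.0001
arm 2 (φ=120.0°): x'=-0.3392, y'=0.0000
  e−x'=0.4192;  (l²−L²−(e−x')²−y'²−z²)/2L = -0.3157
  θ2 = atan2(B,A) + arccos(C/0.5755) = 1.3964
arm 3 (φ=240.0°): x'=0.1696, y'=0.2937
  A=-0.0896, B=-0.3944, C=(l²−L²−A²−y'²−z²)/(2L)=-0.0896
  √(A²+B²)=0.4044;  θ3 = -1.7941+1.7941 ≈ 0.0001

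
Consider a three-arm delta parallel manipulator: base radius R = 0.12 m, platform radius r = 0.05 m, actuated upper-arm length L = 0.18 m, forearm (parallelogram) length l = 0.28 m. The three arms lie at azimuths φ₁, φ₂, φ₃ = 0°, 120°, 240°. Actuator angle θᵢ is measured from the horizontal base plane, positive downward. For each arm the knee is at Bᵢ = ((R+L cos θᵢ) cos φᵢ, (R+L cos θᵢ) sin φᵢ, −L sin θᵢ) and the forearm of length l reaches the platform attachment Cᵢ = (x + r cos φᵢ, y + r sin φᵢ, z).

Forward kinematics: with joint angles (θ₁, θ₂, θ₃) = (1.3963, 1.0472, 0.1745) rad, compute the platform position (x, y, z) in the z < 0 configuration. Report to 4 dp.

(-0.1348, -0.1023, -0.2877)

φ1=0.0°: virtual centre (0.1013, 0.0000, -0.1773), radius l
arm 2 at φ=120.0°: (R−r)+L cos θ2 = 0.1600;  centre 2 = (-0.0800, 0.1386, -0.1559)
centre 3 = (0.2473·cos240.0°, 0.2473·sin240.0°, -0.0313) = (-0.1236, -0.2141, -0.0313)
eliminate P² terms by subtracting sphere 1 from 2 and 3
plane₁₂: -0.3625x+0.2771y+0.0428z = 0.0082
det = 0.2799;  x = -0.0328+0.3546z,  y = -0.0133+0.3095z
sphere 1 gives Az²+Bz+C=0 with A=1.2215, B=0.2512, C=-0.0288;  B²−4AC=0.2040;  roots -0.2877, 0.0820;  negative root z = -0.2877
x = -0.1348, y = -0.1023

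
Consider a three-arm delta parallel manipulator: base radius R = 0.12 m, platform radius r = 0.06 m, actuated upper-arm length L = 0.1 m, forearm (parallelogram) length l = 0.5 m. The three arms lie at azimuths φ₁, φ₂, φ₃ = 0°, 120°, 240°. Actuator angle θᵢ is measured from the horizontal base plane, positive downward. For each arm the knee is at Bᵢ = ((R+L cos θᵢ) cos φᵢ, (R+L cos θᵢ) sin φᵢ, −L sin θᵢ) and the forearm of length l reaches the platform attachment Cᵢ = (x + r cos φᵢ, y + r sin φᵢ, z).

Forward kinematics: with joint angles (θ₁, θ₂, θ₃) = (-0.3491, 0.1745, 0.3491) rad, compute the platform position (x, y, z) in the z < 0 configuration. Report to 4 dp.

φ1=0.0°: virtual centre (0.1540, 0.0000, 0.0342), radius l
φ2=120.0°: virtual centre (-0.0792, 0.1372, -0.0174), radius l
φ3=240.0°: virtual centre (-0.0770, -0.1333, -0.0342), radius l
eliminate P² terms by subtracting sphere 1 from 2 and 3
plane₁₂: -0.4664x+0.2745y+-0.1031z = 0.0005
Cramer: x(z) = -0.0006-0.2590z;  y(z) = 0.0010-0.0644z
sphere 1 gives Az²+Bz+C=0 with A=1.0712, B=0.0115, C=-0.2249;  B²−4AC=0.9640;  roots -0.4637, 0.4529;  negative root z = -0.4637
x = 0.1195, y = 0.0309

(0.1195, 0.0309, -0.4637)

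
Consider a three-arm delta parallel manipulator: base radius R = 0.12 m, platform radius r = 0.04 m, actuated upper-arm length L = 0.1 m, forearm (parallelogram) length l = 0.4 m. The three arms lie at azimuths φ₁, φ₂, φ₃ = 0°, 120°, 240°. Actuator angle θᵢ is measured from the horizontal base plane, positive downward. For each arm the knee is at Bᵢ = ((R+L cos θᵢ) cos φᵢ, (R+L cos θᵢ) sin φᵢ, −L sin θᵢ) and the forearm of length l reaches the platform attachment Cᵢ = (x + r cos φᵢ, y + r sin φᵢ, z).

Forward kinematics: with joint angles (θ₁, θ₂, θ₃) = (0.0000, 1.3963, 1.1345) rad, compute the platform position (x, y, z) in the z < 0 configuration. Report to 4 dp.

(0.1859, -0.0391, -0.3980)

φ1=0.0°: virtual centre (0.1800, 0.0000, 0.0000), radius l
φ2=120.0°: virtual centre (-0.0487, 0.0843, -0.0985), radius l
S3 = (0.1223·cos240.0°, 0.1223·sin240.0°, -0.0906) = (-0.0611, -0.1059, -0.0906)
|S₂|²−|S₁|² = -0.0132;  |S₃|²−|S₁|² = -0.0092
plane₁₂: -0.4574x+0.1686y+-0.1970z = -0.0132
det = 0.1782;  x = 0.0245+-0.4056z,  y = -0.0121+0.0678z
quadratic in z: (1.1691)z²+(0.1246)z+(-0.1357)=0, √Δ=0.8062 → z ∈ {-0.3980, 0.2915}; z = -0.3980 (taking z<0)
x = 0.1859, y = -0.0391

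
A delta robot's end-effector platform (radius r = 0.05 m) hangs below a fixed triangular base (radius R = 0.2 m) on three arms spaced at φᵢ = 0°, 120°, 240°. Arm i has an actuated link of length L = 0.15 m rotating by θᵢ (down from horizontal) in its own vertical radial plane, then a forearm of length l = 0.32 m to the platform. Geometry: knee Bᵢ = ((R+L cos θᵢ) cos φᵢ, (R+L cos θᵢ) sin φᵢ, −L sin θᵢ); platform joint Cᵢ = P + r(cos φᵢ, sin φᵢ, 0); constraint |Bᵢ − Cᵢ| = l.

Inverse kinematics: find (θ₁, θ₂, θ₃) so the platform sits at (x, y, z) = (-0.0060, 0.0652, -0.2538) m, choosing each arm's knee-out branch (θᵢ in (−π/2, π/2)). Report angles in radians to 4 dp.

θ₁ = 0.6983, θ₂ = 0.2617, θ₃ = 0.9597

arm 1 (φ=0.0°): x'=-0.0060, y'=0.0652
  A cos θ + B sin θ = C:  0.1560·cos θ + -0.2538·sin θ = -0.0437
  γ=atan2(-0.2538,0.1560)=-1.0197;  ψ=arccos(-0.1466)=1.7179;  θ1=γ+ψ≈0.6983
φ2=120.0° → target in arm frame (0.0595, -0.0274)
  A=0.0905, B=-0.2538, C=(l²−L²−A²−y'²−z²)/(2L)=0.0218
  θ2 = atan2(B,A) + arccos(C/0.2695) = 0.2617
rotate P by −φ3: (-0.0535, -0.0378, -0.2538)
  A=0.2035, B=-0.2538, C=(l²−L²−A²−y'²−z²)/(2L)=-0.0911
  θ3 = atan2(B,A) + arccos(C/0.3253) = 0.9597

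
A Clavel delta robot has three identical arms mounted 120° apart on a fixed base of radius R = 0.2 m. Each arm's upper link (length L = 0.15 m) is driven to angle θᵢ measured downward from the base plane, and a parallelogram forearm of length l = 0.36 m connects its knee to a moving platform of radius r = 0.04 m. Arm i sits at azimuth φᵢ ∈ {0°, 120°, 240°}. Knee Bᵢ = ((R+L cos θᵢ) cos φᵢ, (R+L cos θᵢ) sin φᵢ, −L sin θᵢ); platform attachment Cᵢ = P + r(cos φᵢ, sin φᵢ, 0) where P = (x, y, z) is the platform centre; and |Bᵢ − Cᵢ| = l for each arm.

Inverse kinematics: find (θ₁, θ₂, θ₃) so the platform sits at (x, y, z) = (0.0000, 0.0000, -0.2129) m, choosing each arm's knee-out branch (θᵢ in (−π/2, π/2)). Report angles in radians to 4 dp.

φ1=0.0° → target in arm frame (0.0000, 0.0000)
  e−x'=0.1600;  (l²−L²−(e−x')²−y'²−z²)/2L = 0.1206
  γ=atan2(-0.2129,0.1600)=-0.9263;  ψ=arccos(0.4528)=1.1009;  θ1=γ+ψ≈0.1746
arm 2 (φ=120.0°): x'=0.0000, y'=0.0000
  A cos θ + B sin θ = C:  0.1600·cos θ + -0.2129·sin θ = 0.1206
  √(A²+B²)=0.2663;  θ2 = -0.9263+1.1009 ≈ 0.1746
rotate P by −φ3: (0.0000, 0.0000, -0.2129)
  A cos θ + B sin θ = C:  0.1600·cos θ + -0.2129·sin θ = 0.1206
  θ3 = atan2(B,A) + arccos(C/0.2663) = 0.1746

θ₁ = 0.1746, θ₂ = 0.1746, θ₃ = 0.1746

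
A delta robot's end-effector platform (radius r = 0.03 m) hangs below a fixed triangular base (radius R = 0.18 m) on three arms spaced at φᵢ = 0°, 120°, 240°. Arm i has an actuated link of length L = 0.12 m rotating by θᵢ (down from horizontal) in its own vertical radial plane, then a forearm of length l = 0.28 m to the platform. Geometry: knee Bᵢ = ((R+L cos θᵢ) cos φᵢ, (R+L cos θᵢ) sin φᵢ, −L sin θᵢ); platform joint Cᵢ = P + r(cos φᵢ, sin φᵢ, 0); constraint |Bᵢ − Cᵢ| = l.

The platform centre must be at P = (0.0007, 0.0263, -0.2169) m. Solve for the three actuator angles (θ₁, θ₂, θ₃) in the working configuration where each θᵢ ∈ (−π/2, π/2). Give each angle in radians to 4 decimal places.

θ₁ = 0.6984, θ₂ = 0.5236, θ₃ = 0.8728

arm 1 (φ=0.0°): x'=0.0007, y'=0.0263
  e−x'=0.1493;  (l²−L²−(e−x')²−y'²−z²)/2L = -0.0251
  θ1 = atan2(B,A) + arccos(C/0.2633) = 0.6984
φ2=120.0° → target in arm frame (0.0224, -0.0138)
  A=0.1276, B=-0.2169, C=(l²−L²−A²−y'²−z²)/(2L)=0.0020
  γ=atan2(-0.2169,0.1276)=-1.0391;  ψ=arccos(0.0081)=1.5627;  θ2=γ+ψ≈0.5236
φ3=240.0° → target in arm frame (-0.0231, -0.0125)
  A=0.1731, B=-0.2169, C=(l²−L²−A²−y'²−z²)/(2L)=-0.0549
  θ3 = atan2(B,A) + arccos(C/0.2775) = 0.8728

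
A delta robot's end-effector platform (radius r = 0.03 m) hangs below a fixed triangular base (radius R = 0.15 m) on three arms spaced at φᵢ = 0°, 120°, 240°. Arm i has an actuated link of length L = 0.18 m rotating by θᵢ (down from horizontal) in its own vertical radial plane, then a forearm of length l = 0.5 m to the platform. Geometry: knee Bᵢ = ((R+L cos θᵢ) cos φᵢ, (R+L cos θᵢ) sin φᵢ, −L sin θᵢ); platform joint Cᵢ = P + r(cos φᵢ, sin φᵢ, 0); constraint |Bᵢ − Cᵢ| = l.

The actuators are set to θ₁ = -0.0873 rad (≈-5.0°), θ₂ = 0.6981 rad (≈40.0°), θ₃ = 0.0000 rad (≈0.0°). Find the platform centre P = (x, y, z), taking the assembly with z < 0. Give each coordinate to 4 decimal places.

(0.0806, -0.1143, -0.4191)

arm 1 at φ=0.0°: ρ1 = 0.2993;  centre 1 = (0.2993, 0.0000, 0.0157)
φ2=120.0°: virtual centre (-0.1289, 0.2233, -0.1157), radius l
φ3=240.0°: virtual centre (-0.1500, -0.2598, 0.0000), radius l
|centre ₂|²−|centre ₁|² = -0.0099;  |centre ₃|²−|centre ₁|² = 0.0002
linear system: -0.8565x+0.4467y = -0.0099−-0.2628z; -0.8986x+-0.5196y = 0.0002−-0.0314z
Cramer: x(z) = 0.0060-0.1779z;  y(z) = -0.0107+0.2472z
quadratic in z: (1.0928)z²+(0.0677)z+(-0.1636)=0, √Δ=0.8484 → z ∈ {-0.4191, 0.3572}; z = -0.4191 (taking z<0)
x = 0.0806, y = -0.1143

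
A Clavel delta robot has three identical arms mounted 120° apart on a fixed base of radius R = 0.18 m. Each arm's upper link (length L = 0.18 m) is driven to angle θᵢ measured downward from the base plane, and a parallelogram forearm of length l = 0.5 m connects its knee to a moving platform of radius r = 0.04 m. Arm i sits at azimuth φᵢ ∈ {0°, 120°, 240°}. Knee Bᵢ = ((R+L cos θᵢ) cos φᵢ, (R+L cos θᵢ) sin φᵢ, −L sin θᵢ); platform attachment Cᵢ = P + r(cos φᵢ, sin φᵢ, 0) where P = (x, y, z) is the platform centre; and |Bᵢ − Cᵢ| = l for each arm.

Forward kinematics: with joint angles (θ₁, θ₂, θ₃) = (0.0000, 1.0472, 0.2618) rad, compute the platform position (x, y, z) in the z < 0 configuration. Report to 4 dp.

O1 = (0.3200·cos0.0°, 0.3200·sin0.0°, 0.0000) = (0.3200, 0.0000, 0.0000)
φ2=120.0°: virtual centre (-0.1150, 0.1992, -0.1559), radius l
arm 3 at φ=240.0°: e+L cos θ3 = 0.3139;  O3 = (-0.1569, -0.2718, -0.0466)
eliminate P² terms by subtracting sphere 1 from 2 and 3
linear system: -0.8700x+0.3984y = -0.0252−-0.3118z; -0.9539x+-0.5436y = -0.0017−-0.0932z
det = 0.8530;  x = 0.0169+-0.2422z,  y = -0.0264+0.2536z
into |P−O₁|² = l²: 1.1230z² + 0.1334z + -0.1574 = 0;  Δ = 0.7249;  z = -0.4385 or 0.3197 → z<0 root = -0.4385
x = 0.1231, y = -0.1376

(0.1231, -0.1376, -0.4385)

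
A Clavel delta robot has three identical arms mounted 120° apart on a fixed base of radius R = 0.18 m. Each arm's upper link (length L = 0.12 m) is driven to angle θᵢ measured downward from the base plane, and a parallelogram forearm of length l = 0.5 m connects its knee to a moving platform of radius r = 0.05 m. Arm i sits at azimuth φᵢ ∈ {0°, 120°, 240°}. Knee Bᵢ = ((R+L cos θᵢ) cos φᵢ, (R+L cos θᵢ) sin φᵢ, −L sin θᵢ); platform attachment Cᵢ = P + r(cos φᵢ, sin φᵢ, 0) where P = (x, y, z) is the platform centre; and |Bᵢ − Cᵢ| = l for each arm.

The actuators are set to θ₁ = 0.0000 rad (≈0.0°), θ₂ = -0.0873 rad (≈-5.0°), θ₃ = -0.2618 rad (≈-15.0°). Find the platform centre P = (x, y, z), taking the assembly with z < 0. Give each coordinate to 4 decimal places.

centre 1 = (0.2500·cos0.0°, 0.2500·sin0.0°, 0.0000) = (0.2500, 0.0000, 0.0000)
φ2=120.0°: virtual centre (-0.1248, 0.2161, 0.0105), radius l
φ3=240.0°: virtual centre (-0.1230, -0.2130, 0.0311), radius l
|centre ₂|²−|centre ₁|² = -0.0001;  |centre ₃|²−|centre ₁|² = -0.0011
[-0.7495 0.4322 0.0209]·P = -0.0001;  [-0.7459 -0.4259 0.0621]·P = -0.0011
Cramer: x(z) = 0.0008+0.0557z;  y(z) = 0.0011+0.0482z
quadratic in z: (1.0054)z²+(-0.0277)z+(-0.1879)=0, √Δ=0.8697 → z ∈ {-0.4188, 0.4463}; z = -0.4188 (taking z<0)
x = -0.0225, y = -0.0191

(-0.0225, -0.0191, -0.4188)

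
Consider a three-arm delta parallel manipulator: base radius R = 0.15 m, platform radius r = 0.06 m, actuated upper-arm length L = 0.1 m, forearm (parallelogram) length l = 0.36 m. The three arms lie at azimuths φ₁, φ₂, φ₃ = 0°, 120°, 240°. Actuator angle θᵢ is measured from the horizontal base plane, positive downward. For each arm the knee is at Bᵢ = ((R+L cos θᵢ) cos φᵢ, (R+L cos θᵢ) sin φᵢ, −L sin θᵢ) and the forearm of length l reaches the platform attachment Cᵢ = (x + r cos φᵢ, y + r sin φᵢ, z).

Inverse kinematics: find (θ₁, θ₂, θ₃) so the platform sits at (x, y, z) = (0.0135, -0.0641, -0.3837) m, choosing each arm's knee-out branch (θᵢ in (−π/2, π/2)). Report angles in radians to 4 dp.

θ₁ = 0.6978, θ₂ = 1.0471, θ₃ = 0.5238

φ1=0.0° → target in arm frame (0.0135, -0.0641)
  A=0.0765, B=-0.3837, C=(l²−L²−A²−y'²−z²)/(2L)=-0.1879
  θ1 = atan2(B,A) + arccos(C/0.3913) = 0.6978
arm 2 (φ=120.0°): x'=-0.0623, y'=0.0204
  A cos θ + B sin θ = C:  0.1523·cos θ + -0.3837·sin θ = -0.2561
  √(A²+B²)=0.4128;  θ2 = -1.1930+2.2401 ≈ 1.0471
rotate P by −φ3: (0.0488, 0.0437, -0.3837)
  A cos θ + B sin θ = C:  0.0412·cos θ + -0.3837·sin θ = -0.1562
  √(A²+B²)=0.3859;  θ3 = -1.4637+1.9875 ≈ 0.5238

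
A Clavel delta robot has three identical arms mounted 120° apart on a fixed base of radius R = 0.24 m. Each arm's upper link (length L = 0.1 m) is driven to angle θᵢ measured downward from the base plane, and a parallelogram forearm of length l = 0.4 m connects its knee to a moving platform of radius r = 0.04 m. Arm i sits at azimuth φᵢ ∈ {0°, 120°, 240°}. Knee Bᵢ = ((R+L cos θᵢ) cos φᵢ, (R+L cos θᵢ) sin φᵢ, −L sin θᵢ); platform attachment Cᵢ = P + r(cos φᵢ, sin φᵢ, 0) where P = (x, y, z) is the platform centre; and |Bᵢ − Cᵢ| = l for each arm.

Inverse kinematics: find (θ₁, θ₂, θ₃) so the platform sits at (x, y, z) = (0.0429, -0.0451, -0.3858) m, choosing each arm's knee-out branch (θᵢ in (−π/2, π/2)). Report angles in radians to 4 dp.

θ₁ = 0.6985, θ₂ = 1.3959, θ₃ = 0.8728

φ1=0.0° → target in arm frame (0.0429, -0.0451)
  A=0.1571, B=-0.3858, C=(l²−L²−A²−y'²−z²)/(2L)=-0.1278
  θ1 = atan2(B,A) + arccos(C/0.4166) = 0.6985
rotate P by −φ2: (-0.0605, -0.0146, -0.3858)
  A cos θ + B sin θ = C:  0.2605·cos θ + -0.3858·sin θ = -0.3346
  √(A²+B²)=0.4655;  θ2 = -0.9769+2.3728 ≈ 1.3959
arm 3 (φ=240.0°): x'=0.0176, y'=0.0597
  A cos θ + B sin θ = C:  0.1824·cos θ + -0.3858·sin θ = -0.1784
  γ=atan2(-0.3858,0.1824)=-1.1292;  ψ=arccos(-0.4180)=2.0020;  θ3=γ+ψ≈0.8728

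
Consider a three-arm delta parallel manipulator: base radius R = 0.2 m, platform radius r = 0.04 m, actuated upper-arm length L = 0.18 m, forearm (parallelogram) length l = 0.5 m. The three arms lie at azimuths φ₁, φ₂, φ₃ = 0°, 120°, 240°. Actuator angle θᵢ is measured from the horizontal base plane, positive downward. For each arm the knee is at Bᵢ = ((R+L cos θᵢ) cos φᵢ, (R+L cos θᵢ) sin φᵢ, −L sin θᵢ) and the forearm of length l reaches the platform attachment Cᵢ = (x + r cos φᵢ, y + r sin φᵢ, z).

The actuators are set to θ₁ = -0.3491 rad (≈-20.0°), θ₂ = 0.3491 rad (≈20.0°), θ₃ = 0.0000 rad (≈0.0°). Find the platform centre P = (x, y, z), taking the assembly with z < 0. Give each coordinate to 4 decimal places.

arm 1 at φ=0.0°: e+L cos θ1 = 0.3291;  S1 = (0.3291, 0.0000, 0.0616)
S2 = (0.3291·cos120.0°, 0.3291·sin120.0°, -0.0616) = (-0.1646, 0.2850, -0.0616)
φ3=240.0°: virtual centre (-0.1700, -0.2944, 0.0000), radius l
|S₂|²−|S₁|² = 0.0000;  |S₃|²−|S₁|² = 0.0035
plane₁₂: -0.9874x+0.5701y+-0.2463z = 0.0000
det = 1.1506;  x = -0.0017+-0.1871z,  y = -0.0030+0.1080z
sphere 1 gives Az²+Bz+C=0 with A=1.0467, B=0.0000, C=-0.1367;  B²−4AC=0.5724;  roots -0.3614, 0.3614;  negative root z = -0.3614
x = 0.0659, y = -0.0420

(0.0659, -0.0420, -0.3614)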